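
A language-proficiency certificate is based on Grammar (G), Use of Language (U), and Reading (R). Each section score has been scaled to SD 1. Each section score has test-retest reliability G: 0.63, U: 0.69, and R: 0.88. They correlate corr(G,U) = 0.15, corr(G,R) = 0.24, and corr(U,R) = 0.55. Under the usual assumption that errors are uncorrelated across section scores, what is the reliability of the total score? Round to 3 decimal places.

Var(G+U+R) = 3 + 2·[0.15 + 0.24 + 0.55] = 3 + 1.88 = 4.88.
With uncorrelated errors the cross-covariances are all true-score covariance, so they carry over unchanged; only the diagonal terms shrink to ρᵢσᵢ².
True-score variance = [0.63 + 0.69 + 0.88] + 1.88 = 2.2 + 1.88 = 4.08.
Reliability = 4.08 / 4.88 = 0.836.

0.836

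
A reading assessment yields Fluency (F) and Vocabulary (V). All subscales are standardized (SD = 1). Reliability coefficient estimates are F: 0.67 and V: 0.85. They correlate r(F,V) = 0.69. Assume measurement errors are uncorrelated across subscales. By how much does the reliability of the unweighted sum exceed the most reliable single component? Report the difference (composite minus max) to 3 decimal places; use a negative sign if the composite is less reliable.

Var(sum) = 2 + 1.38 = 3.38; true-score variance = 1.52 + 1.38 = 2.9; composite reliability = 0.8580.
Max component reliability = 0.8500.
Difference = 0.8580 − 0.8500 = 0.008.

0.008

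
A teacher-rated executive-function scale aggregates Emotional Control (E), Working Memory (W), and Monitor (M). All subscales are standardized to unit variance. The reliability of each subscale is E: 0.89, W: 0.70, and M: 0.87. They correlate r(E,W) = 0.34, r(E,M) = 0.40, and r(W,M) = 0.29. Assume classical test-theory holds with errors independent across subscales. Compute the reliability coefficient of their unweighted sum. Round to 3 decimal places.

0.893

Var(E+W+M) = 3 + 2·[0.34 + 0.40 + 0.29] = 3 + 2.06 = 5.06.
Under uncorrelated errors the observed covariances equal the true-score covariances, so only the own-variance terms attenuate.
True-score variance = [0.89 + 0.70 + 0.87] + 2.06 = 2.46 + 2.06 = 4.52.
Reliability = 4.52 / 5.06 = 0.893.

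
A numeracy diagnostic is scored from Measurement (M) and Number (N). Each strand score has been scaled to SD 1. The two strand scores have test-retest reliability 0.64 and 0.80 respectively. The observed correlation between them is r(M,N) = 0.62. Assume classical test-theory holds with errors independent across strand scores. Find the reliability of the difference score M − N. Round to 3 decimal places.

Var(M−N) = 1 + 1 − 2·0.62 = 2 − 1.24 = 0.76.
With uncorrelated errors the cross-covariances are all true-score covariance, so they carry over unchanged; only the diagonal terms shrink to ρᵢσᵢ².
True-score variance = [0.64 + 0.80] − 1.24 = 1.44 − 1.24 = 0.2.
Reliability = 0.2 / 0.76 = 0.263.

0.263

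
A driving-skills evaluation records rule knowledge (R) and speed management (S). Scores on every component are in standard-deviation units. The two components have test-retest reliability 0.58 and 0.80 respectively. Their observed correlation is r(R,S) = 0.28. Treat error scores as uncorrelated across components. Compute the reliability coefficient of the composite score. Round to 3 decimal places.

0.758

Var(R+S) = 2 + 2·[0.28] = 2 + 0.56 = 2.56.
Under uncorrelated errors the observed covariances equal the true-score covariances, so only the own-variance terms attenuate.
True-score variance = [0.58 + 0.80] + 0.56 = 1.38 + 0.56 = 1.94.
Reliability = 1.94 / 2.56 = 0.758.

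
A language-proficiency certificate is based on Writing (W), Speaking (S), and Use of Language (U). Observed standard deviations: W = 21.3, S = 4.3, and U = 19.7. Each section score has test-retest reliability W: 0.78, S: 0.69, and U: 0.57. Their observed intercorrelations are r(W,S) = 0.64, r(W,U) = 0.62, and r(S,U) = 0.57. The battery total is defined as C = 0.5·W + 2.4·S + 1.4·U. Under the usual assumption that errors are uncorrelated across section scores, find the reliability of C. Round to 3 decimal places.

0.787

Var(C) = 0.5²·21.3² + 2.4²·4.3² + 1.4²·19.7² + 2·[1.2·21.3·4.3·0.64 + 0.7·21.3·19.7·0.62 + 3.36·4.3·19.7·0.57] = 980.581 + 829.377 = 1809.96.
Because errors are independent across components, Cov(Tᵢ,Tⱼ) = Cov(Xᵢ,Xⱼ); the off-diagonal part of the true-score variance is the same as above.
True-score variance = [0.5²·21.3²·0.78 + 2.4²·4.3²·0.69 + 1.4²·19.7²·0.57] + 829.377 = 595.53 + 829.377 = 1424.91.
Reliability = 1424.91 / 1809.96 = 0.787.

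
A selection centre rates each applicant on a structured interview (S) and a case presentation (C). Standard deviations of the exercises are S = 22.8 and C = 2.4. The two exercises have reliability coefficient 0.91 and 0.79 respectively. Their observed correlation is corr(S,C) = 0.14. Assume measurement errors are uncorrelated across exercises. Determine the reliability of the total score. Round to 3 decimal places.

0.911

Var(S+C) = 22.8² + 2.4² + 2·[22.8·2.4·0.14] = 525.6 + 15.3216 = 540.922.
With uncorrelated errors the cross-covariances are all true-score covariance, so they carry over unchanged; only the diagonal terms shrink to ρᵢσᵢ².
True-score variance = [22.8²·0.91 + 2.4²·0.79] + 15.3216 = 477.605 + 15.3216 = 492.926.
Reliability = 492.926 / 540.922 = 0.911.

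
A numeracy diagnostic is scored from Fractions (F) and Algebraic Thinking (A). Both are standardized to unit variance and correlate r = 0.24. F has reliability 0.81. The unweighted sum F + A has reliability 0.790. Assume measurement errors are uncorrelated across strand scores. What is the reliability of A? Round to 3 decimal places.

0.669

Var(F+A) = 2 + 2·0.24 = 2.480.
True-score variance = ρ_F + ρ_A + 2·0.24, so 0.790 = (0.81 + ρ_A + 0.48) / 2.480.
ρ_A = 0.790·2.480 − 0.81 − 0.48 = 0.669.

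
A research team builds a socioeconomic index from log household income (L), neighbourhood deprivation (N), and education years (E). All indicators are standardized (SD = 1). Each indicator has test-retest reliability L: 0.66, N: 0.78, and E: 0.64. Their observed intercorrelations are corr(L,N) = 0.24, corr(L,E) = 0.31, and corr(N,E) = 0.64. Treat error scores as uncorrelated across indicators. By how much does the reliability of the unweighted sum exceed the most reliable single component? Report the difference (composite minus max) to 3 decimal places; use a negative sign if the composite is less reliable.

0.049

Var(sum) = 3 + 2.38 = 5.38; true-score variance = 2.08 + 2.38 = 4.46; composite reliability = 0.8290.
Max component reliability = 0.7800.
Difference = 0.8290 − 0.7800 = 0.049.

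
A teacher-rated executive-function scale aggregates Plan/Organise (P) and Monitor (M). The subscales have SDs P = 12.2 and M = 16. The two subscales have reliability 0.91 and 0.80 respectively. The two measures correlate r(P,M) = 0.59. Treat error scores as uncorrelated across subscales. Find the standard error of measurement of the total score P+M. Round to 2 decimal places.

Var(total) = 404.84 + 230.336 = 635.176.
True-score variance = 340.244 + 230.336 = 570.58, so reliability = 0.8983.
Error variance = 635.176 − 570.58 = 64.5956; SEM = √64.5956 = 8.04.

8.04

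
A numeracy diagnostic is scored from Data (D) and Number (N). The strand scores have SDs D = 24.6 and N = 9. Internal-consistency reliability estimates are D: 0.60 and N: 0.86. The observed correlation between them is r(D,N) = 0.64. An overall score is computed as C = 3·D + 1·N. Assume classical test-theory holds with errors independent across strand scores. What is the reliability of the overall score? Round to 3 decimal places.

0.657

Var(C) = 3²·24.6² + 9² + 2·[3·24.6·9·0.64] = 5527.44 + 850.176 = 6377.62.
Because errors are independent across components, Cov(Tᵢ,Tⱼ) = Cov(Xᵢ,Xⱼ); the off-diagonal part of the true-score variance is the same as above.
True-score variance = [3²·24.6²·0.60 + 9²·0.86] + 850.176 = 3337.52 + 850.176 = 4187.7.
Reliability = 4187.7 / 6377.62 = 0.657.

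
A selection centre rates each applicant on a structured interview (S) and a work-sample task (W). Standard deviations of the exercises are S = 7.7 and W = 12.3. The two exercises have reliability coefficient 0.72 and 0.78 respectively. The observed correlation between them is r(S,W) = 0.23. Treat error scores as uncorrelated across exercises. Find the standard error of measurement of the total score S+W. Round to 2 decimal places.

Var(total) = 210.58 + 43.5666 = 254.147.
True-score variance = 160.695 + 43.5666 = 204.262, so reliability = 0.8037.
Error variance = 254.147 − 204.262 = 49.885; SEM = √49.885 = 7.06.

7.06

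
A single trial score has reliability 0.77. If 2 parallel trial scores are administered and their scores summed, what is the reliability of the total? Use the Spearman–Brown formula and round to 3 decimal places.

ρ_k = kρ / (1 + (k−1)ρ) = 2·0.77 / (1 + 1·0.77) = 1.540 / 1.770 = 0.870.

0.870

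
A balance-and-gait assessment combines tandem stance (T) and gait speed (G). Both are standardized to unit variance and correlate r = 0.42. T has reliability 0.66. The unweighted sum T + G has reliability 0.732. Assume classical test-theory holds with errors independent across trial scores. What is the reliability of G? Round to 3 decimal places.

Var(T+G) = 2 + 2·0.42 = 2.840.
True-score variance = ρ_T + ρ_G + 2·0.42, so 0.732 = (0.66 + ρ_G + 0.84) / 2.840.
ρ_G = 0.732·2.840 − 0.66 − 0.84 = 0.579.

0.579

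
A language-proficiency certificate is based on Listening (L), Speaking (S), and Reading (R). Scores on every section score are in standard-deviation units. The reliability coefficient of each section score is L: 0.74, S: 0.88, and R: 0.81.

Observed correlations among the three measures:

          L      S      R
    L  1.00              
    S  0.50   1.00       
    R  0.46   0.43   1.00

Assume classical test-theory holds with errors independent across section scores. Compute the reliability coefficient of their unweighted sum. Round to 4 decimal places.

0.9014

Var(L+S+R) = 3 + 2·[0.50 + 0.46 + 0.43] = 3 + 2.78 = 5.78.
With uncorrelated errors the cross-covariances are all true-score covariance, so they carry over unchanged; only the diagonal terms shrink to ρᵢσᵢ².
True-score variance = [0.74 + 0.88 + 0.81] + 2.78 = 2.43 + 2.78 = 5.21.
Reliability = 5.21 / 5.78 = 0.9014.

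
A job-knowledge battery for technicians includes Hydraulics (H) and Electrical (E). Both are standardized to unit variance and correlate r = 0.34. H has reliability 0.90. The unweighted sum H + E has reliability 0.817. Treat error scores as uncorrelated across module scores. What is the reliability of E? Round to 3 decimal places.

0.610

Var(H+E) = 2 + 2·0.34 = 2.680.
True-score variance = ρ_H + ρ_E + 2·0.34, so 0.817 = (0.90 + ρ_E + 0.68) / 2.680.
ρ_E = 0.817·2.680 − 0.90 − 0.68 = 0.610.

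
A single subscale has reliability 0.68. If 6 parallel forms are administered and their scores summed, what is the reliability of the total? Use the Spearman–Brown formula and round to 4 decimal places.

ρ_k = kρ / (1 + (k−1)ρ) = 6·0.68 / (1 + 5·0.68) = 4.080 / 4.400 = 0.9273.

0.9273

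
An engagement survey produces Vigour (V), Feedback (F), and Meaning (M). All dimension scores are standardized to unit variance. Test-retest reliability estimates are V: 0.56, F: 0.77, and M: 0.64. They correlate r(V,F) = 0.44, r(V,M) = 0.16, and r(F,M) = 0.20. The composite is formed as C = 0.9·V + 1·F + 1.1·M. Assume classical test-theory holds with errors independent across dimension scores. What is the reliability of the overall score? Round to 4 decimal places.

Var(C) = 0.9² + 1 + 1.1² + 2·[0.9·0.44 + 0.99·0.16 + 1.1·0.20] = 3.02 + 1.5488 = 4.5688.
Because errors are independent across components, Cov(Tᵢ,Tⱼ) = Cov(Xᵢ,Xⱼ); the off-diagonal part of the true-score variance is the same as above.
True-score variance = [0.9²·0.56 + 0.77 + 1.1²·0.64] + 1.5488 = 1.998 + 1.5488 = 3.5468.
Reliability = 3.5468 / 4.5688 = 0.7763.

0.7763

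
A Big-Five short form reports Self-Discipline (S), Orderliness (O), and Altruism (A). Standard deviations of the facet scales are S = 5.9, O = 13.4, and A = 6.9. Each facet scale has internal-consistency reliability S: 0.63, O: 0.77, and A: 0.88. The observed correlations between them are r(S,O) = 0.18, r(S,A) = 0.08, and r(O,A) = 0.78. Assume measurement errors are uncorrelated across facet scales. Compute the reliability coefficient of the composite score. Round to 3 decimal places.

0.864

Var(S+O+A) = 5.9² + 13.4² + 6.9² + 2·[5.9·13.4·0.18 + 5.9·6.9·0.08 + 13.4·6.9·0.78] = 261.98 + 179.213 = 441.193.
Because errors are independent across components, Cov(Tᵢ,Tⱼ) = Cov(Xᵢ,Xⱼ); the off-diagonal part of the true-score variance is the same as above.
True-score variance = [5.9²·0.63 + 13.4²·0.77 + 6.9²·0.88] + 179.213 = 202.088 + 179.213 = 381.301.
Reliability = 381.301 / 441.193 = 0.864.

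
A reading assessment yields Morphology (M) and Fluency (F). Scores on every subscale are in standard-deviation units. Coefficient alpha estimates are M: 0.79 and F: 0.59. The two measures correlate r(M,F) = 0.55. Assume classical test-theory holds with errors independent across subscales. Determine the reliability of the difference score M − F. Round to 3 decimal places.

Var(M−F) = 1 + 1 − 2·0.55 = 2 − 1.1 = 0.9.
Because errors are independent across components, Cov(Tᵢ,Tⱼ) = Cov(Xᵢ,Xⱼ); the off-diagonal part of the true-score variance is the same as above.
True-score variance = [0.79 + 0.59] − 1.1 = 1.38 − 1.1 = 0.28.
Reliability = 0.28 / 0.9 = 0.311.

0.311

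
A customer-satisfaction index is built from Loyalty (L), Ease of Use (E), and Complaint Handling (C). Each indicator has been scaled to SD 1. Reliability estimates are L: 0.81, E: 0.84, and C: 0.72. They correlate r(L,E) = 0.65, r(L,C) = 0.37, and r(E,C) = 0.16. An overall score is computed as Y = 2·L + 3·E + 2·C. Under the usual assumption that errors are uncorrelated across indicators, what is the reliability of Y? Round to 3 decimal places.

0.888

Var(Y) = 2² + 3² + 2² + 2·[6·0.65 + 4·0.37 + 6·0.16] = 17 + 12.68 = 29.68.
With uncorrelated errors the cross-covariances are all true-score covariance, so they carry over unchanged; only the diagonal terms shrink to ρᵢσᵢ².
True-score variance = [2²·0.81 + 3²·0.84 + 2²·0.72] + 12.68 = 13.68 + 12.68 = 26.36.
Reliability = 26.36 / 29.68 = 0.888.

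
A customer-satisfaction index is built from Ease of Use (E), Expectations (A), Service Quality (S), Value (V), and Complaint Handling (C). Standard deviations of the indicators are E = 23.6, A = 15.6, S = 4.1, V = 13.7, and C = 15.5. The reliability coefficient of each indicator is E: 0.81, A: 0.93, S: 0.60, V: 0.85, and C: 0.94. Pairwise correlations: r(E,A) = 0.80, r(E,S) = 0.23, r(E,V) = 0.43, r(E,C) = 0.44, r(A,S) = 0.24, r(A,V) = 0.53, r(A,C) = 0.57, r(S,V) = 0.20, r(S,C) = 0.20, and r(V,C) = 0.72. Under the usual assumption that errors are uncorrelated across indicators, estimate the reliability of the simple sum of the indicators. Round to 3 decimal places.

Var(E+A+S+V+C) = 23.6² + 15.6² + 4.1² + 13.7² + 15.5² + 2·[23.6·15.6·0.80 + 23.6·4.1·0.23 + 23.6·13.7·0.43 + 23.6·15.5·0.44 + 15.6·4.1·0.24 + 15.6·13.7·0.53 + 15.6·15.5·0.57 + 4.1·13.7·0.20 + 4.1·15.5·0.20 + 13.7·15.5·0.72] = 1245.07 + 2120.09 = 3365.16.
With uncorrelated errors the cross-covariances are all true-score covariance, so they carry over unchanged; only the diagonal terms shrink to ρᵢσᵢ².
True-score variance = [23.6²·0.81 + 15.6²·0.93 + 4.1²·0.60 + 13.7²·0.85 + 15.5²·0.94] + 2120.09 = 1072.92 + 2120.09 = 3193.01.
Reliability = 3193.01 / 3365.16 = 0.949.

0.949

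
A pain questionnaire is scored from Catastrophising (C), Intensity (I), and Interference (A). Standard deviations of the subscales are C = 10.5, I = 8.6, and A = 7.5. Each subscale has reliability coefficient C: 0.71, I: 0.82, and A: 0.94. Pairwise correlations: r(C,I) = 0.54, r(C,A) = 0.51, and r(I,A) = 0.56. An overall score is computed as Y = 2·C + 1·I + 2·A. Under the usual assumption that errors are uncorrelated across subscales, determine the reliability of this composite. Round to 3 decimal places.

0.890

Var(Y) = 2²·10.5² + 8.6² + 2²·7.5² + 2·[2·10.5·8.6·0.54 + 4·10.5·7.5·0.51 + 2·8.6·7.5·0.56] = 739.96 + 660.828 = 1400.79.
With uncorrelated errors the cross-covariances are all true-score covariance, so they carry over unchanged; only the diagonal terms shrink to ρᵢσᵢ².
True-score variance = [2²·10.5²·0.71 + 8.6²·0.82 + 2²·7.5²·0.94] + 660.828 = 585.257 + 660.828 = 1246.09.
Reliability = 1246.09 / 1400.79 = 0.890.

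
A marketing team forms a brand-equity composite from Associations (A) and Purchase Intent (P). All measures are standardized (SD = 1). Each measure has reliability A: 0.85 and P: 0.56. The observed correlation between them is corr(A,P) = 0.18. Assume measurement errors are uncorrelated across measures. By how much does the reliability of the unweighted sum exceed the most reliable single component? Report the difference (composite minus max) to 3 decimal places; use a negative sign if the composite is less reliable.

-0.100

Var(sum) = 2 + 0.36 = 2.36; true-score variance = 1.41 + 0.36 = 1.77; composite reliability = 0.7500.
Max component reliability = 0.8500.
Difference = 0.7500 − 0.8500 = -0.100.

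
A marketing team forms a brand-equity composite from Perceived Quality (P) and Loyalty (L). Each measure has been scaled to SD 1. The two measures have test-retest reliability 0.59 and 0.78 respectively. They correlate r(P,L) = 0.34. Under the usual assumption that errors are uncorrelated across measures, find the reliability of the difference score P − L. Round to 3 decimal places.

0.523

Var(P−L) = 1 + 1 − 2·0.34 = 2 − 0.68 = 1.32.
With uncorrelated errors the cross-covariances are all true-score covariance, so they carry over unchanged; only the diagonal terms shrink to ρᵢσᵢ².
True-score variance = [0.59 + 0.78] − 0.68 = 1.37 − 0.68 = 0.69.
Reliability = 0.69 / 1.32 = 0.523.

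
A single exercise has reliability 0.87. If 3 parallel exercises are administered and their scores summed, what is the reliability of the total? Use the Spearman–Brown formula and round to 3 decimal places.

ρ_k = kρ / (1 + (k−1)ρ) = 3·0.87 / (1 + 2·0.87) = 2.610 / 2.740 = 0.953.

0.953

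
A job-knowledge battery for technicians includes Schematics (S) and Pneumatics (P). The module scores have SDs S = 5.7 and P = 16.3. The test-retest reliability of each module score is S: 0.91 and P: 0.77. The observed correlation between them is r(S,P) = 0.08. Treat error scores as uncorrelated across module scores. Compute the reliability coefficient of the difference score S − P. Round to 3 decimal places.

0.774

Var(S−P) = 5.7² + 16.3² − 2·5.7·16.3·0.08 = 298.18 − 14.8656 = 283.314.
Under uncorrelated errors the observed covariances equal the true-score covariances, so only the own-variance terms attenuate.
True-score variance = [5.7²·0.91 + 16.3²·0.77] − 14.8656 = 234.147 − 14.8656 = 219.282.
Reliability = 219.282 / 283.314 = 0.774.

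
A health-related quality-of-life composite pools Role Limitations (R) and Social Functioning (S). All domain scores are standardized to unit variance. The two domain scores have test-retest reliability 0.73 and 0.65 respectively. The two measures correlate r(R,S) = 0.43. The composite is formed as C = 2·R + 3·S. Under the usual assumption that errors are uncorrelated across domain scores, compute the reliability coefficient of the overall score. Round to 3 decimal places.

Var(C) = 2² + 3² + 2·[6·0.43] = 13 + 5.16 = 18.16.
Because errors are independent across components, Cov(Tᵢ,Tⱼ) = Cov(Xᵢ,Xⱼ); the off-diagonal part of the true-score variance is the same as above.
True-score variance = [2²·0.73 + 3²·0.65] + 5.16 = 8.77 + 5.16 = 13.93.
Reliability = 13.93 / 18.16 = 0.767.

0.767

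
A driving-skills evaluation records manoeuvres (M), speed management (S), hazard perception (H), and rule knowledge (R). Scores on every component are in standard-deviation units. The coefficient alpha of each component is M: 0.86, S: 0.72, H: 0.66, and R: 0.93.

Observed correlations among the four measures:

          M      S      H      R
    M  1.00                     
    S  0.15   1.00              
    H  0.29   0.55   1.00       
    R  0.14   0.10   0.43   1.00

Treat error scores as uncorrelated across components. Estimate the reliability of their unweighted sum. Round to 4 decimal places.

Var(M+S+H+R) = 4 + 2·[0.15 + 0.29 + 0.14 + 0.55 + 0.10 + 0.43] = 4 + 3.32 = 7.32.
With uncorrelated errors the cross-covariances are all true-score covariance, so they carry over unchanged; only the diagonal terms shrink to ρᵢσᵢ².
True-score variance = [0.86 + 0.72 + 0.66 + 0.93] + 3.32 = 3.17 + 3.32 = 6.49.
Reliability = 6.49 / 7.32 = 0.8866.

0.8866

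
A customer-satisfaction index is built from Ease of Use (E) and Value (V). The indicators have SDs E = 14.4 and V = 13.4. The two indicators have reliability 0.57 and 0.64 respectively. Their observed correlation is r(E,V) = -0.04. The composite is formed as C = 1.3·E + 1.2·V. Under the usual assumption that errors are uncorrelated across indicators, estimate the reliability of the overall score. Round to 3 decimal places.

Var(C) = 1.3²·14.4² + 1.2²·13.4² + 2·[1.56·14.4·13.4·(-0.04)] = 609.005 − 24.0814 = 584.923.
With uncorrelated errors the cross-covariances are all true-score covariance, so they carry over unchanged; only the diagonal terms shrink to ρᵢσᵢ².
True-score variance = [1.3²·14.4²·0.57 + 1.2²·13.4²·0.64] − 24.0814 = 365.232 − 24.0814 = 341.151.
Reliability = 341.151 / 584.923 = 0.583.

0.583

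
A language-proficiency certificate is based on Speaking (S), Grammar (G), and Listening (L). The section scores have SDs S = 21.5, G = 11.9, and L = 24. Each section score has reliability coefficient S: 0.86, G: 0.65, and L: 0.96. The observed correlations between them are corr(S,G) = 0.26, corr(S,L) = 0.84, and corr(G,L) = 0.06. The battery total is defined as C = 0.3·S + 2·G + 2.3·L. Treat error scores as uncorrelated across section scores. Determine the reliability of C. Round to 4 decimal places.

0.9274

Var(C) = 0.3²·21.5² + 2²·11.9² + 2.3²·24² + 2·[0.6·21.5·11.9·0.26 + 0.69·21.5·24·0.84 + 4.6·11.9·24·0.06] = 3655.08 + 835.624 = 4490.71.
Because errors are independent across components, Cov(Tᵢ,Tⱼ) = Cov(Xᵢ,Xⱼ); the off-diagonal part of the true-score variance is the same as above.
True-score variance = [0.3²·21.5²·0.86 + 2²·11.9²·0.65 + 2.3²·24²·0.96] + 835.624 = 3329.12 + 835.624 = 4164.75.
Reliability = 4164.75 / 4490.71 = 0.9274.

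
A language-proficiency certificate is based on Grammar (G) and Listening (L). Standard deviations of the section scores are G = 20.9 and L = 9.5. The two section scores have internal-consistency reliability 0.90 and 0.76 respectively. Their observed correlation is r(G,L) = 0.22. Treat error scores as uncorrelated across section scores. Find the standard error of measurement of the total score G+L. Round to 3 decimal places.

Var(total) = 527.06 + 87.362 = 614.422.
True-score variance = 461.719 + 87.362 = 549.081, so reliability = 0.8937.
Error variance = 614.422 − 549.081 = 65.341; SEM = √65.341 = 8.083.

8.083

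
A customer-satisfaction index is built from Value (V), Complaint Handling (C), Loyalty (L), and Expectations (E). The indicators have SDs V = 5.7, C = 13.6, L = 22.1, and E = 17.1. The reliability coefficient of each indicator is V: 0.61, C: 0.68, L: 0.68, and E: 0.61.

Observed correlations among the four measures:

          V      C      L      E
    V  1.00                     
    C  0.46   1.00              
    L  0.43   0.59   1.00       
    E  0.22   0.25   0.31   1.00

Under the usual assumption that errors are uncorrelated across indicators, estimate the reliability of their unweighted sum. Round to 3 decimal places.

0.822

Var(V+C+L+E) = 5.7² + 13.6² + 22.1² + 17.1² + 2·[5.7·13.6·0.46 + 5.7·22.1·0.43 + 5.7·17.1·0.22 + 13.6·22.1·0.59 + 13.6·17.1·0.25 + 22.1·17.1·0.31] = 998.27 + 927.784 = 1926.05.
Because errors are independent across components, Cov(Tᵢ,Tⱼ) = Cov(Xᵢ,Xⱼ); the off-diagonal part of the true-score variance is the same as above.
True-score variance = [5.7²·0.61 + 13.6²·0.68 + 22.1²·0.68 + 17.1²·0.61] + 927.784 = 656.081 + 927.784 = 1583.87.
Reliability = 1583.87 / 1926.05 = 0.822.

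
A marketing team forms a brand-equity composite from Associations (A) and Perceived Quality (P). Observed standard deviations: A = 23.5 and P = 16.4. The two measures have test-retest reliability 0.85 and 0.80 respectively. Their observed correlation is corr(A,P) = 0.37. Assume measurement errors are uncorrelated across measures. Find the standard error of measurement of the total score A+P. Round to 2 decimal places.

11.69

Var(total) = 821.21 + 285.196 = 1106.41.
True-score variance = 684.581 + 285.196 = 969.776, so reliability = 0.8765.
Error variance = 1106.41 − 969.776 = 136.63; SEM = √136.63 = 11.69.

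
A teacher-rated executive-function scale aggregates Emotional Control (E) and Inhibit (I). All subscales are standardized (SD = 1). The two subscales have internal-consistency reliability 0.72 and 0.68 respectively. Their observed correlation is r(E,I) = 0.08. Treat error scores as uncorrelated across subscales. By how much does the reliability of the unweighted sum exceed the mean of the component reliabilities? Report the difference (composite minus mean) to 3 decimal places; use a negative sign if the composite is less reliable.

Var(sum) = 2 + 0.16 = 2.16; true-score variance = 1.4 + 0.16 = 1.56; composite reliability = 0.7222.
Mean component reliability = 0.7000.
Difference = 0.7222 − 0.7000 = 0.022.

0.022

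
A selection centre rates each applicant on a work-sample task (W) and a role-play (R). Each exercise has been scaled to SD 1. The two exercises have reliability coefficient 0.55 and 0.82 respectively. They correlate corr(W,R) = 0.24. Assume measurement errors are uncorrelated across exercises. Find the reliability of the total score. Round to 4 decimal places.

0.7460

Var(W+R) = 2 + 2·[0.24] = 2 + 0.48 = 2.48.
Because errors are independent across components, Cov(Tᵢ,Tⱼ) = Cov(Xᵢ,Xⱼ); the off-diagonal part of the true-score variance is the same as above.
True-score variance = [0.55 + 0.82] + 0.48 = 1.37 + 0.48 = 1.85.
Reliability = 1.85 / 2.48 = 0.7460.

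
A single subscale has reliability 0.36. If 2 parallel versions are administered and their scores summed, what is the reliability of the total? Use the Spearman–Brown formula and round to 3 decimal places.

ρ_k = kρ / (1 + (k−1)ρ) = 2·0.36 / (1 + 1·0.36) = 0.720 / 1.360 = 0.529.

0.529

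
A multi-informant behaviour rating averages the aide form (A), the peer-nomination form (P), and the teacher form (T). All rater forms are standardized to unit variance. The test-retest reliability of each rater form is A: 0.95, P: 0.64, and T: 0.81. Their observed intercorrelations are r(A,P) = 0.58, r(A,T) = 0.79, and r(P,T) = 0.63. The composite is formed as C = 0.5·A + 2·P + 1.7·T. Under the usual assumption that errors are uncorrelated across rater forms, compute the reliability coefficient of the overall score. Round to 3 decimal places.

0.856

Var(C) = 0.5² + 2² + 1.7² + 2·[0.58 + 0.85·0.79 + 3.4·0.63] = 7.14 + 6.787 = 13.927.
Because errors are independent across components, Cov(Tᵢ,Tⱼ) = Cov(Xᵢ,Xⱼ); the off-diagonal part of the true-score variance is the same as above.
True-score variance = [0.5²·0.95 + 2²·0.64 + 1.7²·0.81] + 6.787 = 5.1384 + 6.787 = 11.9254.
Reliability = 11.9254 / 13.927 = 0.856.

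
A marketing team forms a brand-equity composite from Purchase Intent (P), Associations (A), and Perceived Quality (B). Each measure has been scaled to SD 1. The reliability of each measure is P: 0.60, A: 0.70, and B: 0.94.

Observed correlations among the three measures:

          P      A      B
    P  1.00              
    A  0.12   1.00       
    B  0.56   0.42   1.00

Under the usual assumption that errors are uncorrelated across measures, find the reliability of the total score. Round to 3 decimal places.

Var(P+A+B) = 3 + 2·[0.12 + 0.56 + 0.42] = 3 + 2.2 = 5.2.
Because errors are independent across components, Cov(Tᵢ,Tⱼ) = Cov(Xᵢ,Xⱼ); the off-diagonal part of the true-score variance is the same as above.
True-score variance = [0.60 + 0.70 + 0.94] + 2.2 = 2.24 + 2.2 = 4.44.
Reliability = 4.44 / 5.2 = 0.854.

0.854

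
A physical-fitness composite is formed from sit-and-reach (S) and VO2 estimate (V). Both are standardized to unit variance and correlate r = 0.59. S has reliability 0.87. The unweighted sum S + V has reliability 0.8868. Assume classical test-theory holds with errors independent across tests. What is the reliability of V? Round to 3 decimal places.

Var(S+V) = 2 + 2·0.59 = 3.180.
True-score variance = ρ_S + ρ_V + 2·0.59, so 0.8868 = (0.87 + ρ_V + 1.18) / 3.180.
ρ_V = 0.8868·3.180 − 0.87 − 1.18 = 0.770.

0.770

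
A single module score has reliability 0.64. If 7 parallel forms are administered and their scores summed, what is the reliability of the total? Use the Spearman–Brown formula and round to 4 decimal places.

0.9256

ρ_k = kρ / (1 + (k−1)ρ) = 7·0.64 / (1 + 6·0.64) = 4.480 / 4.840 = 0.9256.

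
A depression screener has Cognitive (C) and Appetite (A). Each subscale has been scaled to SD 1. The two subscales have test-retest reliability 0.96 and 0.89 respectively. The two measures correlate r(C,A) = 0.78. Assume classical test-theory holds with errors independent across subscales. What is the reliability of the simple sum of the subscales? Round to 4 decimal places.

0.9579

Var(C+A) = 2 + 2·[0.78] = 2 + 1.56 = 3.56.
Under uncorrelated errors the observed covariances equal the true-score covariances, so only the own-variance terms attenuate.
True-score variance = [0.96 + 0.89] + 1.56 = 1.85 + 1.56 = 3.41.
Reliability = 3.41 / 3.56 = 0.9579.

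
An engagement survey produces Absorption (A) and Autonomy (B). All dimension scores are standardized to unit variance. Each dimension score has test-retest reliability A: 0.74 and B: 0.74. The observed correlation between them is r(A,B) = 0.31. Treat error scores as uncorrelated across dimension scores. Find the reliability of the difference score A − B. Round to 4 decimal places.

0.6232

Var(A−B) = 1 + 1 − 2·0.31 = 2 − 0.62 = 1.38.
Under uncorrelated errors the observed covariances equal the true-score covariances, so only the own-variance terms attenuate.
True-score variance = [0.74 + 0.74] − 0.62 = 1.48 − 0.62 = 0.86.
Reliability = 0.86 / 1.38 = 0.6232.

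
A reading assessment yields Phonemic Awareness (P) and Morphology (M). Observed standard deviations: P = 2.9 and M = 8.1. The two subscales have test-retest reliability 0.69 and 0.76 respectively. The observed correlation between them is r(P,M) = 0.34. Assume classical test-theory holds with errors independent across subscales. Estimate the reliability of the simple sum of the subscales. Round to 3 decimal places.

0.796

Var(P+M) = 2.9² + 8.1² + 2·[2.9·8.1·0.34] = 74.02 + 15.9732 = 89.9932.
Because errors are independent across components, Cov(Tᵢ,Tⱼ) = Cov(Xᵢ,Xⱼ); the off-diagonal part of the true-score variance is the same as above.
True-score variance = [2.9²·0.69 + 8.1²·0.76] + 15.9732 = 55.6665 + 15.9732 = 71.6397.
Reliability = 71.6397 / 89.9932 = 0.796.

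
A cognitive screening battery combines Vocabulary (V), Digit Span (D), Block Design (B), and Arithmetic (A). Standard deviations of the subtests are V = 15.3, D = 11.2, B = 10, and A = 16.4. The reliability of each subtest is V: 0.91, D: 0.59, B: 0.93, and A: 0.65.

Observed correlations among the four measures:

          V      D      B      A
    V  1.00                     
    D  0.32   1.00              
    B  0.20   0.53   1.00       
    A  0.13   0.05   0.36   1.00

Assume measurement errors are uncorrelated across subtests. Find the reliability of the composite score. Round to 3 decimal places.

0.858

Var(V+D+B+A) = 15.3² + 11.2² + 10² + 16.4² + 2·[15.3·11.2·0.32 + 15.3·10·0.20 + 15.3·16.4·0.13 + 11.2·10·0.53 + 11.2·16.4·0.05 + 10·16.4·0.36] = 728.49 + 491.278 = 1219.77.
With uncorrelated errors the cross-covariances are all true-score covariance, so they carry over unchanged; only the diagonal terms shrink to ρᵢσᵢ².
True-score variance = [15.3²·0.91 + 11.2²·0.59 + 10²·0.93 + 16.4²·0.65] + 491.278 = 554.856 + 491.278 = 1046.13.
Reliability = 1046.13 / 1219.77 = 0.858.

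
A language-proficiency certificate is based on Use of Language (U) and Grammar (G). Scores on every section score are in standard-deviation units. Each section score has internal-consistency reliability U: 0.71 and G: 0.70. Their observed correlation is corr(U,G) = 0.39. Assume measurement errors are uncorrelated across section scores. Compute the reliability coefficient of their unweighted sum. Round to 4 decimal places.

Var(U+G) = 2 + 2·[0.39] = 2 + 0.78 = 2.78.
With uncorrelated errors the cross-covariances are all true-score covariance, so they carry over unchanged; only the diagonal terms shrink to ρᵢσᵢ².
True-score variance = [0.71 + 0.70] + 0.78 = 1.41 + 0.78 = 2.19.
Reliability = 2.19 / 2.78 = 0.7878.

0.7878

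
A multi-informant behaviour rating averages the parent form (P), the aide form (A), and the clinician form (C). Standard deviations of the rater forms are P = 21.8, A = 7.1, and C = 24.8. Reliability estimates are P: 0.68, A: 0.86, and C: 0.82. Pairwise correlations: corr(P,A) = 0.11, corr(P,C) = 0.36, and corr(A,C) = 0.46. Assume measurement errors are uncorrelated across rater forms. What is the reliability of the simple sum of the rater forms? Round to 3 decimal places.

Var(P+A+C) = 21.8² + 7.1² + 24.8² + 2·[21.8·7.1·0.11 + 21.8·24.8·0.36 + 7.1·24.8·0.46] = 1140.69 + 585.306 = 1726.
Because errors are independent across components, Cov(Tᵢ,Tⱼ) = Cov(Xᵢ,Xⱼ); the off-diagonal part of the true-score variance is the same as above.
True-score variance = [21.8²·0.68 + 7.1²·0.86 + 24.8²·0.82] + 585.306 = 870.849 + 585.306 = 1456.15.
Reliability = 1456.15 / 1726 = 0.844.

0.844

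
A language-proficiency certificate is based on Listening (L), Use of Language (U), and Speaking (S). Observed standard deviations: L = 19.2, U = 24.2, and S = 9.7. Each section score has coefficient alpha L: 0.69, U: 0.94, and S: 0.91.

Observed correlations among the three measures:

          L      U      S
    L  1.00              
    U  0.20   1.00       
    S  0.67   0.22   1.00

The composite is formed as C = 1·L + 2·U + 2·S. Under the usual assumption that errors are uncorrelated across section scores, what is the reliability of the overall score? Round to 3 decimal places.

Var(C) = 19.2² + 2²·24.2² + 2²·9.7² + 2·[2·19.2·24.2·0.20 + 2·19.2·9.7·0.67 + 4·24.2·9.7·0.22] = 3087.56 + 1283.98 = 4371.54.
With uncorrelated errors the cross-covariances are all true-score covariance, so they carry over unchanged; only the diagonal terms shrink to ρᵢσᵢ².
True-score variance = [19.2²·0.69 + 2²·24.2²·0.94 + 2²·9.7²·0.91] + 1283.98 = 2798.86 + 1283.98 = 4082.83.
Reliability = 4082.83 / 4371.54 = 0.934.

0.934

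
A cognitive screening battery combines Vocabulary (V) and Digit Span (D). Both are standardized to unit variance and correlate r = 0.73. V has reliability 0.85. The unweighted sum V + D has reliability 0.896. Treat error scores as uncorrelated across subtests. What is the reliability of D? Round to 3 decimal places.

0.790

Var(V+D) = 2 + 2·0.73 = 3.460.
True-score variance = ρ_V + ρ_D + 2·0.73, so 0.896 = (0.85 + ρ_D + 1.46) / 3.460.
ρ_D = 0.896·3.460 − 0.85 − 1.46 = 0.790.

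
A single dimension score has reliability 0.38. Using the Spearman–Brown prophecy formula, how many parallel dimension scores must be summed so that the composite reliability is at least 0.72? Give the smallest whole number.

k ≥ ρ*(1−ρ₁)/(ρ₁(1−ρ*)) = 0.72·0.62 / (0.38·0.28) = 4.195.
Smallest integer k = 5.

5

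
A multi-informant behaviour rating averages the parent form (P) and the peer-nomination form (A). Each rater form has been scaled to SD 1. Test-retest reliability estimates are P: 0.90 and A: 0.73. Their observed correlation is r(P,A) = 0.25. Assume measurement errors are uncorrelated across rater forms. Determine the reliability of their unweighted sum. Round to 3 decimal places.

Var(P+A) = 2 + 2·[0.25] = 2 + 0.5 = 2.5.
Under uncorrelated errors the observed covariances equal the true-score covariances, so only the own-variance terms attenuate.
True-score variance = [0.90 + 0.73] + 0.5 = 1.63 + 0.5 = 2.13.
Reliability = 2.13 / 2.5 = 0.852.

0.852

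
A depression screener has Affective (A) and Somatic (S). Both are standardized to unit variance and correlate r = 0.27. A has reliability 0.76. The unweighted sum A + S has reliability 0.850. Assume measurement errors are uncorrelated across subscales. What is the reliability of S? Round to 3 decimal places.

0.859

Var(A+S) = 2 + 2·0.27 = 2.540.
True-score variance = ρ_A + ρ_S + 2·0.27, so 0.850 = (0.76 + ρ_S + 0.54) / 2.540.
ρ_S = 0.850·2.540 − 0.76 − 0.54 = 0.859.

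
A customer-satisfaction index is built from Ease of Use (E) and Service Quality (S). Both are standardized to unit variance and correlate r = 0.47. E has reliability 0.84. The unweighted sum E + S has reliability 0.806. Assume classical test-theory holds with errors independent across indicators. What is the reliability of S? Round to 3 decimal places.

0.590

Var(E+S) = 2 + 2·0.47 = 2.940.
True-score variance = ρ_E + ρ_S + 2·0.47, so 0.806 = (0.84 + ρ_S + 0.94) / 2.940.
ρ_S = 0.806·2.940 − 0.84 − 0.94 = 0.590.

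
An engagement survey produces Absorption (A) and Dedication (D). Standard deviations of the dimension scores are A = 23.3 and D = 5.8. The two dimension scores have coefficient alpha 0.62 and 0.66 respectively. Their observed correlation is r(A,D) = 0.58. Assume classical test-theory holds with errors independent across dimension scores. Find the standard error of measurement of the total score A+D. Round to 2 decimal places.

14.76

Var(total) = 576.53 + 156.762 = 733.292.
True-score variance = 358.794 + 156.762 = 515.557, so reliability = 0.7031.
Error variance = 733.292 − 515.557 = 217.736; SEM = √217.736 = 14.76.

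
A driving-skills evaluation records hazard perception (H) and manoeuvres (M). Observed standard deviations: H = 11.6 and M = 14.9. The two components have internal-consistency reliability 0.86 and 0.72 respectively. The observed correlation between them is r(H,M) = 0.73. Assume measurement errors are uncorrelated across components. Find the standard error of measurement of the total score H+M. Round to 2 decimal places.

Var(total) = 356.57 + 252.346 = 608.916.
True-score variance = 275.569 + 252.346 = 527.915, so reliability = 0.8670.
Error variance = 608.916 − 527.915 = 81.0012; SEM = √81.0012 = 9.00.

9.00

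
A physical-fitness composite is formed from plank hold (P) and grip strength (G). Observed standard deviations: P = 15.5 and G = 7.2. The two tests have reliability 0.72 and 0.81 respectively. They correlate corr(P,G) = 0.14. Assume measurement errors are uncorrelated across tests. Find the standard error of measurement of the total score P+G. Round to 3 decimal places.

8.782

Var(total) = 292.09 + 31.248 = 323.338.
True-score variance = 214.97 + 31.248 = 246.218, so reliability = 0.7615.
Error variance = 323.338 − 246.218 = 77.1196; SEM = √77.1196 = 8.782.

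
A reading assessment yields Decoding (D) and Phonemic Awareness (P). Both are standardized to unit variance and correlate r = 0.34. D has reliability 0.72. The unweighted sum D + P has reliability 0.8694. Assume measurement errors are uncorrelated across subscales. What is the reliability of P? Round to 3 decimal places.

0.930

Var(D+P) = 2 + 2·0.34 = 2.680.
True-score variance = ρ_D + ρ_P + 2·0.34, so 0.8694 = (0.72 + ρ_P + 0.68) / 2.680.
ρ_P = 0.8694·2.680 − 0.72 − 0.68 = 0.930.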